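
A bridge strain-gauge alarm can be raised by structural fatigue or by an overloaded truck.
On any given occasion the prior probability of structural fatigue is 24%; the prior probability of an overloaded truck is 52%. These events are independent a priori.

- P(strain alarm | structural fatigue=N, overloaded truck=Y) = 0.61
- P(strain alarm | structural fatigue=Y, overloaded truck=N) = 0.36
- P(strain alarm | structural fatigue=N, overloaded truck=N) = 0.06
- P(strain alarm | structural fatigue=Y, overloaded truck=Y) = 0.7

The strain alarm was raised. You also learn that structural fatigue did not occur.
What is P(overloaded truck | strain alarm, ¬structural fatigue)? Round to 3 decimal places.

Numerator (weight on configurations with overloaded truck): 0.61·0.52 = 0.317200
Normalizer over all consistent configurations: 0.06·0.48 + 0.61·0.52 = 0.346000
P(overloaded truck | strain alarm, ¬structural fatigue) = 0.317200/0.346000 ≈ 0.917

P(overloaded truck | strain alarm, ¬structural fatigue) ≈ 0.917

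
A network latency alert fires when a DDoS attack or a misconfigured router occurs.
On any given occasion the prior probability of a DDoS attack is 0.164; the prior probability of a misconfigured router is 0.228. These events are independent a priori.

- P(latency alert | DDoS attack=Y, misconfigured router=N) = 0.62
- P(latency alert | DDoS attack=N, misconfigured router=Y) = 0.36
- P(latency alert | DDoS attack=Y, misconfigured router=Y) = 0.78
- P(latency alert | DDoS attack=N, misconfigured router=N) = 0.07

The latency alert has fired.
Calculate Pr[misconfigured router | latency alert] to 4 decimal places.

Pr[misconfigured router | latency alert] ≈ 0.4415

Numerator (weight on configurations with misconfigured router): 0.068619 + 0.029166 = 0.097785
The normalizing constant is 0.07·0.836·0.772 + 0.36·0.836·0.228 + 0.62·0.164·0.772 + 0.78·0.164·0.228 = 0.221459
P(misconfigured router | latency alert) = 0.097785/0.221459 ≈ 0.4415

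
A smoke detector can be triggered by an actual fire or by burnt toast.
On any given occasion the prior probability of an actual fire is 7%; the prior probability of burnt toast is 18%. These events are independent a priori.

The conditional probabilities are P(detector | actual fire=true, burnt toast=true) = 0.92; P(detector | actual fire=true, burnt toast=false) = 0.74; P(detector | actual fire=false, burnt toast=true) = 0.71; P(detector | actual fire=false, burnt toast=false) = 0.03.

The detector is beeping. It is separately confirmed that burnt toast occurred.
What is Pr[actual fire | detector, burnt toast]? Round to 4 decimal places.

Pr[actual fire | detector, burnt toast] ≈ 0.0889

P(detector | burnt toast) = 0.71·0.93 + 0.92·0.07 = 0.660300 + 0.064400 = 0.724700
Restricting to configurations with actual fire present: 0.92·0.07 = 0.064400.
Hence the posterior is 0.064400/0.724700 ≈ 0.0889.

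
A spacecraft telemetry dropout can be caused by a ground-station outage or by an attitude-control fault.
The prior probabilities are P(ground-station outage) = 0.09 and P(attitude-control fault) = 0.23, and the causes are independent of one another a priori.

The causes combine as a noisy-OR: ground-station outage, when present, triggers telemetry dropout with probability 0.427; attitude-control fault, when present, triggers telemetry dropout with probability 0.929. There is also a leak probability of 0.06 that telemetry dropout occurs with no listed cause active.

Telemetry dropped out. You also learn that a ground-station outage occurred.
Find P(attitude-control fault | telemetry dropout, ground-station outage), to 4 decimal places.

Under noisy-OR, P(telemetry dropout | causes) = 1 − (1−0.06)·∏(1−qᵢ) over the active causes.
P(telemetry dropout | ground-station outage) = 0.46138·0.77 + 0.961758·0.23 = 0.355263 + 0.221204 = 0.576467
Of this, 0.221204 comes from 0.961758·0.23 (the attitude-control fault=true cases).
So P(attitude-control fault | telemetry dropout, ground-station outage) = 0.221204/0.576467 ≈ 0.3837.

P(attitude-control fault | telemetry dropout, ground-station outage) ≈ 0.3837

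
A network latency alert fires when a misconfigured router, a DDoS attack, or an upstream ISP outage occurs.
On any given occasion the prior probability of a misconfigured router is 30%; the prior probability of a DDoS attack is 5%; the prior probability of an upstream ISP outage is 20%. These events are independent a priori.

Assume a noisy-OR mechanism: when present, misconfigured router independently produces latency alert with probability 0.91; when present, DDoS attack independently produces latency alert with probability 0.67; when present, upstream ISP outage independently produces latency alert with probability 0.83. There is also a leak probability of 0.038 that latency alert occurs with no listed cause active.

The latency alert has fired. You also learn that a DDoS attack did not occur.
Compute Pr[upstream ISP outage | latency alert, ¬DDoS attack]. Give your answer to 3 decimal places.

Pr[upstream ISP outage | latency alert, ¬DDoS attack] ≈ 0.423

Under noisy-OR, P(latency alert | causes) = 1 − (1−0.038)·∏(1−qᵢ) over the active causes.
P(latency alert | ¬DDoS attack) = 0.038×0.7×0.8 + 0.83646×0.7×0.2 + 0.91342×0.3×0.8 + 0.985281×0.3×0.2 = 0.021280 + 0.117104 + 0.219221 + 0.059117 = 0.416722
Restricting to configurations with upstream ISP outage present: 0.117104 + 0.059117 = 0.176221.
Hence the posterior is 0.176221/0.416722 ≈ 0.423.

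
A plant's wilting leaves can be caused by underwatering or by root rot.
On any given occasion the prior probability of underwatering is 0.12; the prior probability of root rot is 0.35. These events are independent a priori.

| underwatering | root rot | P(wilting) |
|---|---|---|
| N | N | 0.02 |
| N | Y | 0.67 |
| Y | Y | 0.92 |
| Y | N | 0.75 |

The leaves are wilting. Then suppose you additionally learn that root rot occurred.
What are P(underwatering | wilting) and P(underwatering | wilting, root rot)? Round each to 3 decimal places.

For the numerator, keep only underwatering=true terms: 0.058500 + 0.038640 = 0.097140
Normalizer over all consistent configurations: 0.02·0.88·0.65 + 0.67·0.88·0.35 + 0.75·0.12·0.65 + 0.92·0.12·0.35 = 0.314940
P(underwatering | wilting) = 0.097140/0.314940 ≈ 0.308

Now condition on the additional information:
P(wilting | root rot) = 0.67×0.88 + 0.92×0.12 = 0.589600 + 0.110400 = 0.700000
Restricting to configurations with underwatering present: 0.92×0.12 = 0.110400.
So P(underwatering | wilting, root rot) = 0.110400/0.700000 ≈ 0.158.
Conditioning on root rot lowers the posterior on underwatering: the classic explaining-away effect in a common-effect structure.

P(underwatering | wilting) ≈ 0.308; P(underwatering | wilting, root rot) ≈ 0.158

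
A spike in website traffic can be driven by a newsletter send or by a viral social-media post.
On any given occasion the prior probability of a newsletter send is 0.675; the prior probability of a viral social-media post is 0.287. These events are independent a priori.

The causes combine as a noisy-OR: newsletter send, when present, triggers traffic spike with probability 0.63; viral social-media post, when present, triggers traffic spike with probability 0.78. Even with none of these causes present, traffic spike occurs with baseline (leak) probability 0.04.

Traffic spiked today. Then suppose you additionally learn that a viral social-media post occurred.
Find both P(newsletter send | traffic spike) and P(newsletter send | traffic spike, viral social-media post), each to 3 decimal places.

Under noisy-OR, P(traffic spike | causes) = 1 − (1−0.04)·∏(1−qᵢ) over the active causes.
P(traffic spike) = 0.04·0.325·0.713 + 0.7888·0.325·0.287 + 0.6448·0.675·0.713 + 0.921856·0.675·0.287 = 0.009269 + 0.073575 + 0.310326 + 0.178587 = 0.571757
Of this, 0.488913 comes from 0.310326 + 0.178587 (the newsletter send=true cases).
So P(newsletter send | traffic spike) = 0.488913/0.571757 ≈ 0.855.

Now condition on the additional information:
P(traffic spike | viral social-media post) = 0.7888×0.325 + 0.921856×0.675 = 0.256360 + 0.622253 = 0.878613
Restricting to configurations with newsletter send present: 0.921856×0.675 = 0.622253.
Hence the posterior is 0.622253/0.878613 ≈ 0.708.

P(newsletter send | traffic spike) ≈ 0.855; P(newsletter send | traffic spike, viral social-media post) ≈ 0.708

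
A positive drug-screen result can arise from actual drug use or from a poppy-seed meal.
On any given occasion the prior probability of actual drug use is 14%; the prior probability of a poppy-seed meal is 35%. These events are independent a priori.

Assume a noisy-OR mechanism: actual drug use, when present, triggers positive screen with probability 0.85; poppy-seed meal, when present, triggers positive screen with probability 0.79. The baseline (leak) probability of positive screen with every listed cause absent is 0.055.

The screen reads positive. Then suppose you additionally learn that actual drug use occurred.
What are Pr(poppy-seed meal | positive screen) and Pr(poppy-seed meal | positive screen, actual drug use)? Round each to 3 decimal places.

Under noisy-OR, P(positive screen | causes) = 1 − (1−0.055)·∏(1−qᵢ) over the active causes.
Sum P(positive screen|·) weighted by the priors over the 4 (actual drug use, poppy-seed meal) configurations:
  P(positive screen) = 0.055·0.86·0.65 + 0.80155·0.86·0.35 + 0.85825·0.14·0.65 + 0.970233·0.14·0.35
        = 0.030745 + 0.241267 + 0.078101 + 0.047541 = 0.397654
The terms with poppy-seed meal present sum to 0.288808, so
  P(poppy-seed meal | positive screen) = 0.288808 / 0.397654 ≈ 0.726

With the extra evidence:
By total probability over both values of poppy-seed meal:
  P(positive screen | actual drug use) = 0.85825·0.65 + 0.970233·0.35
        = 0.557863 + 0.339582 = 0.897445
Configurations with poppy-seed meal contribute 0.339582, so
  P(poppy-seed meal | positive screen, actual drug use) = 0.339582 / 0.897445 ≈ 0.378
Conditioning on actual drug use lowers the posterior on poppy-seed meal: the classic explaining-away effect in a common-effect structure.

Pr(poppy-seed meal | positive screen) ≈ 0.726; Pr(poppy-seed meal | positive screen, actual drug use) ≈ 0.378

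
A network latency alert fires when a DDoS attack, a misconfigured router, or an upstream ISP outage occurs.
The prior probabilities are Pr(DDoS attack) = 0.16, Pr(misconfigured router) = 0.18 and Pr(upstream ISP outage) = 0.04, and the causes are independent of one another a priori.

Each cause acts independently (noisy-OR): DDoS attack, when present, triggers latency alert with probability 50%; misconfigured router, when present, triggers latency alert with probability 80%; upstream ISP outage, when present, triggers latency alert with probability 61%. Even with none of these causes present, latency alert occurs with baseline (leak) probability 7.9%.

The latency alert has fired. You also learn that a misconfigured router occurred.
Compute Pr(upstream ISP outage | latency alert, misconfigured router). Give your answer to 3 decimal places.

Pr(upstream ISP outage | latency alert, misconfigured router) ≈ 0.045

Under noisy-OR, P(latency alert | causes) = 1 − (1−0.079)·∏(1−qᵢ) over the active causes.
Enumerate the 4 (DDoS attack, upstream ISP outage) configurations and weight by the priors:
  P(latency alert | misconfigured router) = 0.8158×0.84×0.96 + 0.928162×0.84×0.04 + 0.9079×0.16×0.96 + 0.964081×0.16×0.04
        = 0.657861 + 0.031186 + 0.139453 + 0.006170 = 0.834670
Configurations with upstream ISP outage contribute 0.037356, so
  P(upstream ISP outage | latency alert, misconfigured router) = 0.037356 / 0.834670 ≈ 0.045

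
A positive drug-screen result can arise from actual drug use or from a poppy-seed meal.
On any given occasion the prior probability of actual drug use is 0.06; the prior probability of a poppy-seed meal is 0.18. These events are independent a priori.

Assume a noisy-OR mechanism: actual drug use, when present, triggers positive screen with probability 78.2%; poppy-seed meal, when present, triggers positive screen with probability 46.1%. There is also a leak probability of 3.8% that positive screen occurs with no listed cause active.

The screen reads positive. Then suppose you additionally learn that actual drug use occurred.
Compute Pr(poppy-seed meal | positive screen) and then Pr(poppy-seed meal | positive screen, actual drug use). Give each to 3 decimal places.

Pr(poppy-seed meal | positive screen) ≈ 0.572; Pr(poppy-seed meal | positive screen, actual drug use) ≈ 0.198

Under noisy-OR, P(positive screen | causes) = 1 − (1−0.038)·∏(1−qᵢ) over the active causes.
Enumerate the 4 (actual drug use, poppy-seed meal) configurations and weight by the priors:
  P(positive screen) = 0.038·0.94·0.82 + 0.481482·0.94·0.18 + 0.790284·0.06·0.82 + 0.886963·0.06·0.18
        = 0.029290 + 0.081467 + 0.038882 + 0.009579 = 0.159218
Configurations with poppy-seed meal contribute 0.091046, so
  P(poppy-seed meal | positive screen) = 0.091046 / 0.159218 ≈ 0.572

With the extra evidence:
By total probability over both values of poppy-seed meal:
  P(positive screen | actual drug use) = 0.790284*0.82 + 0.886963*0.18
        = 0.648033 + 0.159653 = 0.807686
Configurations with poppy-seed meal contribute 0.159653, so
  P(poppy-seed meal | positive screen, actual drug use) = 0.159653 / 0.807686 ≈ 0.198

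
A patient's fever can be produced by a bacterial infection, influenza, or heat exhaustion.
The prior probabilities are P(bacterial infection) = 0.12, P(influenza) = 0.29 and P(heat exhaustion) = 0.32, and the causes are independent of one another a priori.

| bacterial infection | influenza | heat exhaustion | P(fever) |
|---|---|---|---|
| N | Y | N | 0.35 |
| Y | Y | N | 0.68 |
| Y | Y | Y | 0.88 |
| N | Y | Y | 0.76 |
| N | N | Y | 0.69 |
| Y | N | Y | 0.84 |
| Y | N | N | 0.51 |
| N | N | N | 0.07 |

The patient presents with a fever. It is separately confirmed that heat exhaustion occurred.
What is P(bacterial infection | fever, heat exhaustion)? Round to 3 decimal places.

Enumerate the 4 (bacterial infection, influenza) configurations and weight by the priors:
  P(fever | heat exhaustion) = 0.69*0.88*0.71 + 0.76*0.88*0.29 + 0.84*0.12*0.71 + 0.88*0.12*0.29
        = 0.431112 + 0.193952 + 0.071568 + 0.030624 = 0.727256
The terms with bacterial infection present sum to 0.102192, so
  P(bacterial infection | fever, heat exhaustion) = 0.102192 / 0.727256 ≈ 0.141

P(bacterial infection | fever, heat exhaustion) ≈ 0.141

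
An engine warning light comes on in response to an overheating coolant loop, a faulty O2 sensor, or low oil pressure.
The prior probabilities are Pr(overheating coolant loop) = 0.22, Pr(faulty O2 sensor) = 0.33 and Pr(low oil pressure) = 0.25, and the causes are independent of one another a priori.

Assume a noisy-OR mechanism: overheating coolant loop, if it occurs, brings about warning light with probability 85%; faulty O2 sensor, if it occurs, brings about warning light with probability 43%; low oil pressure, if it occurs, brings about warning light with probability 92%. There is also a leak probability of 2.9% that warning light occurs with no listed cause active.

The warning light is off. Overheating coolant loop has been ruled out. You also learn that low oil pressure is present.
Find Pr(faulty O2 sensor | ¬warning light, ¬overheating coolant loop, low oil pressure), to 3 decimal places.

Pr(faulty O2 sensor | ¬warning light, ¬overheating coolant loop, low oil pressure) ≈ 0.219

Under noisy-OR, P(warning light | causes) = 1 − (1−0.029)·∏(1−qᵢ) over the active causes.
Enumerate both values of faulty O2 sensor and weight by the priors:
  P(¬warning light | ¬overheating coolant loop, low oil pressure) = 0.07768*0.67 + 0.044278*0.33
        = 0.052046 + 0.014612 = 0.066658
Keeping only the faulty O2 sensor-present terms gives 0.014612, so
  P(faulty O2 sensor | ¬warning light, ¬overheating coolant loop, low oil pressure) = 0.014612 / 0.066658 ≈ 0.219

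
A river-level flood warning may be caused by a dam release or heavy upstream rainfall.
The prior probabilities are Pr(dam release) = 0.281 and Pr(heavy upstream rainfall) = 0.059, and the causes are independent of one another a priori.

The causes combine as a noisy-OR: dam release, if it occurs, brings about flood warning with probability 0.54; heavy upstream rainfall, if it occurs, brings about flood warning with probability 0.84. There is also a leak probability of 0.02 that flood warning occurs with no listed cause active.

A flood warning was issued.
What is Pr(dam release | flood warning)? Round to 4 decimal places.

Under noisy-OR, P(flood warning | causes) = 1 − (1−0.02)·∏(1−qᵢ) over the active causes.
P(flood warning) = 0.02·0.719·0.941 + 0.8432·0.719·0.059 + 0.5492·0.281·0.941 + 0.927872·0.281·0.059 = 0.013532 + 0.035769 + 0.145220 + 0.015383 = 0.209904
Of this, 0.160603 comes from 0.145220 + 0.015383 (the dam release=true cases).
Hence the posterior is 0.160603/0.209904 ≈ 0.7651.

Pr(dam release | flood warning) ≈ 0.7651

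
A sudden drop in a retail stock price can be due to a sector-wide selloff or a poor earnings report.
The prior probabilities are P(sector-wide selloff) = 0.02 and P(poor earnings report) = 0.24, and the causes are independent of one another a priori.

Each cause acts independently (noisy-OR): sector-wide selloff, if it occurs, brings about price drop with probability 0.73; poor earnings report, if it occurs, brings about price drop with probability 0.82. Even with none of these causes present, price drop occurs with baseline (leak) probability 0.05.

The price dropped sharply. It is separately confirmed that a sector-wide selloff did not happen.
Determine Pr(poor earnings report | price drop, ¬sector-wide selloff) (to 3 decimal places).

Under noisy-OR, P(price drop | causes) = 1 − (1−0.05)·∏(1−qᵢ) over the active causes.
Numerator (weight on configurations with poor earnings report): 0.829*0.24 = 0.198960
Normalizer over all consistent configurations: 0.05*0.76 + 0.829*0.24 = 0.236960
Posterior = 0.198960 / 0.236960 ≈ 0.840

Pr(poor earnings report | price drop, ¬sector-wide selloff) ≈ 0.840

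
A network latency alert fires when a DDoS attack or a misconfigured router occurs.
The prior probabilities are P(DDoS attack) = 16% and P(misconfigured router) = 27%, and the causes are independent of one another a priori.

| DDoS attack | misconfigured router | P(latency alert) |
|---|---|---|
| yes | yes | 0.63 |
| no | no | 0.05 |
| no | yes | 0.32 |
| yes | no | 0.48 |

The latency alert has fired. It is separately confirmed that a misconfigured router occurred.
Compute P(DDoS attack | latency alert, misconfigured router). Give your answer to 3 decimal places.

P(latency alert | misconfigured router) = 0.32·0.84 + 0.63·0.16 = 0.268800 + 0.100800 = 0.369600
Restricting to configurations with DDoS attack present: 0.63·0.16 = 0.100800.
Hence the posterior is 0.100800/0.369600 ≈ 0.273.

P(DDoS attack | latency alert, misconfigured router) ≈ 0.273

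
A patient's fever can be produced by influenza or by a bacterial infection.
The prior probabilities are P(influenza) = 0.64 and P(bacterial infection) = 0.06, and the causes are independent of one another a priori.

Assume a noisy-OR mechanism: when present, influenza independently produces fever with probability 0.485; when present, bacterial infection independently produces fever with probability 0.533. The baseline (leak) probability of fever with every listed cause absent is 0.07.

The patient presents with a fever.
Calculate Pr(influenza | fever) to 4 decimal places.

Pr(influenza | fever) ≈ 0.9053

Under noisy-OR, P(fever | causes) = 1 − (1−0.07)·∏(1−qᵢ) over the active causes.
P(fever) = 0.07*0.36*0.94 + 0.56569*0.36*0.06 + 0.52105*0.64*0.94 + 0.77633*0.64*0.06 = 0.023688 + 0.012219 + 0.313464 + 0.029811 = 0.379182
Of this, 0.343275 comes from 0.313464 + 0.029811 (the influenza=true cases).
P(influenza | fever) = 0.343275 / 0.379182 ≈ 0.9053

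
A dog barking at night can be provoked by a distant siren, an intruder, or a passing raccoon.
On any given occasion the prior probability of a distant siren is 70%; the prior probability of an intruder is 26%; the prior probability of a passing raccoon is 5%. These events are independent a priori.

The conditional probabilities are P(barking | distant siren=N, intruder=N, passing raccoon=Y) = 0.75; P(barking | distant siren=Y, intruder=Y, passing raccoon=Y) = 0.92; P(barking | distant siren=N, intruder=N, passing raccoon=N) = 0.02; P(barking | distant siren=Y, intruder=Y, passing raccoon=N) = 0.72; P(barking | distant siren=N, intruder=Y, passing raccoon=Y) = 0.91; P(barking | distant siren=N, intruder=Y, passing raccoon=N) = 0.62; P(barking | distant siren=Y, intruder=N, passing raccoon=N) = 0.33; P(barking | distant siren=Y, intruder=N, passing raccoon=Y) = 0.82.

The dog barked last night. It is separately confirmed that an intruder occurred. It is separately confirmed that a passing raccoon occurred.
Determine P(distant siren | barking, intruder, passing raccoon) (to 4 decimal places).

Numerator (weight on configurations with distant siren): 0.92·0.7 = 0.644000
Denominator P(barking | intruder, passing raccoon): 0.91·0.3 + 0.92·0.7 = 0.917000
Posterior = 0.644000 / 0.917000 ≈ 0.7023

P(distant siren | barking, intruder, passing raccoon) ≈ 0.7023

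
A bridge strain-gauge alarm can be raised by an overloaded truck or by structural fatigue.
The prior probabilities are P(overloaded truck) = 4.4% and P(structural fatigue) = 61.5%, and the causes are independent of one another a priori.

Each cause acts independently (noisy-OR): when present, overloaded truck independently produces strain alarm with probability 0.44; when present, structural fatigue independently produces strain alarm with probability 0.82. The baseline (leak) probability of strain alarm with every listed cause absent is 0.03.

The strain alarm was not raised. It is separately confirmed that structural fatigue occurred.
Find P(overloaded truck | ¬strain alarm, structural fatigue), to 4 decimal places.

P(overloaded truck | ¬strain alarm, structural fatigue) ≈ 0.0251

Under noisy-OR, P(strain alarm | causes) = 1 − (1−0.03)·∏(1−qᵢ) over the active causes.
P(¬strain alarm | structural fatigue) = 0.1746·0.956 + 0.097776·0.044 = 0.166918 + 0.004302 = 0.171220
Restricting to configurations with overloaded truck present: 0.097776·0.044 = 0.004302.
So P(overloaded truck | ¬strain alarm, structural fatigue) = 0.004302/0.171220 ≈ 0.0251.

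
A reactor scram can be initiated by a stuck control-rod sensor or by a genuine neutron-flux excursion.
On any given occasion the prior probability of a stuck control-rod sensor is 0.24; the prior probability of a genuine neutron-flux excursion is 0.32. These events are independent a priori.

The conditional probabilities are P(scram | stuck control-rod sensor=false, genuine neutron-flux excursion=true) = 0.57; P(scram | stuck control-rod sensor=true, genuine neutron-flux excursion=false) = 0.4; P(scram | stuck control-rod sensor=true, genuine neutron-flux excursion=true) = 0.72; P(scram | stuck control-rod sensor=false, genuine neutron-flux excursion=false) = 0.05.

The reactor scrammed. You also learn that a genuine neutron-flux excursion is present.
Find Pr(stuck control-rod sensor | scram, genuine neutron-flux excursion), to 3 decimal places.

P(scram | genuine neutron-flux excursion) = 0.57×0.76 + 0.72×0.24 = 0.433200 + 0.172800 = 0.606000
Of this, 0.172800 comes from 0.72×0.24 (the stuck control-rod sensor=true cases).
P(stuck control-rod sensor | scram, genuine neutron-flux excursion) = 0.172800 / 0.606000 ≈ 0.285

Pr(stuck control-rod sensor | scram, genuine neutron-flux excursion) ≈ 0.285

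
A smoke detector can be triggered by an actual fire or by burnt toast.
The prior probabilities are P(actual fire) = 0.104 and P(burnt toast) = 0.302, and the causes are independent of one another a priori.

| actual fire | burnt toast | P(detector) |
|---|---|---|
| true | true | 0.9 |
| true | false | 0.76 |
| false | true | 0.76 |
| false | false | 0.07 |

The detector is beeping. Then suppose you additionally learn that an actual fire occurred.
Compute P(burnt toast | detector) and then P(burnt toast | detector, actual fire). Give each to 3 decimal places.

P(detector) = 0.07×0.896×0.698 + 0.76×0.896×0.302 + 0.76×0.104×0.698 + 0.9×0.104×0.302 = 0.043779 + 0.205650 + 0.055170 + 0.028267 = 0.332866
Restricting to configurations with burnt toast present: 0.205650 + 0.028267 = 0.233917.
P(burnt toast | detector) = 0.233917 / 0.332866 ≈ 0.703

Now condition on the additional information:
P(detector | actual fire) = 0.76·0.698 + 0.9·0.302 = 0.530480 + 0.271800 = 0.802280
Of this, 0.271800 comes from 0.9·0.302 (the burnt toast=true cases).
So P(burnt toast | detector, actual fire) = 0.271800/0.802280 ≈ 0.339.
Conditioning on actual fire lowers the posterior on burnt toast: the classic explaining-away effect in a common-effect structure.

P(burnt toast | detector) ≈ 0.703; P(burnt toast | detector, actual fire) ≈ 0.339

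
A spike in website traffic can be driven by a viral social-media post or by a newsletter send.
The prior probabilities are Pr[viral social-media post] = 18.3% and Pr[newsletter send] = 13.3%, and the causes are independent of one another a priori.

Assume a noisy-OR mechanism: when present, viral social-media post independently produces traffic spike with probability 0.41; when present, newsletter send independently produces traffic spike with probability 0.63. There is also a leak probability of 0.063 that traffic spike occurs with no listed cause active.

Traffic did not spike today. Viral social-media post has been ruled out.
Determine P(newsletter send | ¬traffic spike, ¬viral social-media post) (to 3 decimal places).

P(newsletter send | ¬traffic spike, ¬viral social-media post) ≈ 0.054

Under noisy-OR, P(traffic spike | causes) = 1 − (1−0.063)·∏(1−qᵢ) over the active causes.
By total probability over both values of newsletter send:
  P(¬traffic spike | ¬viral social-media post) = 0.937*0.867 + 0.34669*0.133
        = 0.812379 + 0.046110 = 0.858489
The terms with newsletter send present sum to 0.046110, so
  P(newsletter send | ¬traffic spike, ¬viral social-media post) = 0.046110 / 0.858489 ≈ 0.054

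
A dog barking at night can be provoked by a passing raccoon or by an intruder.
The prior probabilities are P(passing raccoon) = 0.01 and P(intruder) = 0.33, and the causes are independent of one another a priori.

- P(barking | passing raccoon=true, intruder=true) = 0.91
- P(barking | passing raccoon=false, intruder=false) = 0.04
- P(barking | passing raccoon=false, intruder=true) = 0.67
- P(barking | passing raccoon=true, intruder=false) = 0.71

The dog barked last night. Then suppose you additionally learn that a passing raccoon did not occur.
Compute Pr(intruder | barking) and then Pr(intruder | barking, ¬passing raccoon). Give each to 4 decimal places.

Pr(intruder | barking) ≈ 0.8764; Pr(intruder | barking, ¬passing raccoon) ≈ 0.8919

Enumerate the 4 (passing raccoon, intruder) configurations and weight by the priors:
  P(barking) = 0.04*0.99*0.67 + 0.67*0.99*0.33 + 0.71*0.01*0.67 + 0.91*0.01*0.33
        = 0.026532 + 0.218889 + 0.004757 + 0.003003 = 0.253181
The terms with intruder present sum to 0.221892, so
  P(intruder | barking) = 0.221892 / 0.253181 ≈ 0.8764

Now condition on the additional information:
P(barking | ¬passing raccoon) = 0.04·0.67 + 0.67·0.33 = 0.026800 + 0.221100 = 0.247900
Restricting to configurations with intruder present: 0.67·0.33 = 0.221100.
So P(intruder | barking, ¬passing raccoon) = 0.221100/0.247900 ≈ 0.8919.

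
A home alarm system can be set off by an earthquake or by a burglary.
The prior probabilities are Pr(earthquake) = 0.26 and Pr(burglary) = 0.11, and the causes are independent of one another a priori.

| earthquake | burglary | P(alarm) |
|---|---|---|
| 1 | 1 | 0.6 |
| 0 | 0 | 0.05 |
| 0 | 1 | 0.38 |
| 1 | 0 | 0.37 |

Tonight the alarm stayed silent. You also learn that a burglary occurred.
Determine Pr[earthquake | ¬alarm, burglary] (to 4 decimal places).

P(¬alarm | burglary) = 0.62·0.74 + 0.4·0.26 = 0.458800 + 0.104000 = 0.562800
Of this, 0.104000 comes from 0.4·0.26 (the earthquake=true cases).
So P(earthquake | ¬alarm, burglary) = 0.104000/0.562800 ≈ 0.1848.

Pr[earthquake | ¬alarm, burglary] ≈ 0.1848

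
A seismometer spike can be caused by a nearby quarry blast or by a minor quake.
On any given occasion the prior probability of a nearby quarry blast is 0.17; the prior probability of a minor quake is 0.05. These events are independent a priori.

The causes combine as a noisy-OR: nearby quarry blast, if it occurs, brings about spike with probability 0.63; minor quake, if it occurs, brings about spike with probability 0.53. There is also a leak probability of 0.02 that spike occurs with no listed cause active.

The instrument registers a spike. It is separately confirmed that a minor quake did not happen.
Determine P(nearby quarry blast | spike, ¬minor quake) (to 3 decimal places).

Under noisy-OR, P(spike | causes) = 1 − (1−0.02)·∏(1−qᵢ) over the active causes.
Sum P(spike|·) weighted by the priors over both values of nearby quarry blast:
  P(spike | ¬minor quake) = 0.02·0.83 + 0.6374·0.17
        = 0.016600 + 0.108358 = 0.124958
The terms with nearby quarry blast present sum to 0.108358, so
  P(nearby quarry blast | spike, ¬minor quake) = 0.108358 / 0.124958 ≈ 0.867

P(nearby quarry blast | spike, ¬minor quake) ≈ 0.867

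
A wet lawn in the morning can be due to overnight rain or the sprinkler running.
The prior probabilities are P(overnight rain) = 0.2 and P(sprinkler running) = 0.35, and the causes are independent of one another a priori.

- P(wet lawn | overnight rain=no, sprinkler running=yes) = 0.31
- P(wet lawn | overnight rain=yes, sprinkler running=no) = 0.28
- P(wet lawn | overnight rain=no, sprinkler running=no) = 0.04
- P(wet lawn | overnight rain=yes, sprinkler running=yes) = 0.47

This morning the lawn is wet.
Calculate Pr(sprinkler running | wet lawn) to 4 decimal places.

Sum P(wet lawn|·) weighted by the priors over the 4 (overnight rain, sprinkler running) configurations:
  P(wet lawn) = 0.04*0.8*0.65 + 0.31*0.8*0.35 + 0.28*0.2*0.65 + 0.47*0.2*0.35
        = 0.020800 + 0.086800 + 0.036400 + 0.032900 = 0.176900
Configurations with sprinkler running contribute 0.119700, so
  P(sprinkler running | wet lawn) = 0.119700 / 0.176900 ≈ 0.6767

Pr(sprinkler running | wet lawn) ≈ 0.6767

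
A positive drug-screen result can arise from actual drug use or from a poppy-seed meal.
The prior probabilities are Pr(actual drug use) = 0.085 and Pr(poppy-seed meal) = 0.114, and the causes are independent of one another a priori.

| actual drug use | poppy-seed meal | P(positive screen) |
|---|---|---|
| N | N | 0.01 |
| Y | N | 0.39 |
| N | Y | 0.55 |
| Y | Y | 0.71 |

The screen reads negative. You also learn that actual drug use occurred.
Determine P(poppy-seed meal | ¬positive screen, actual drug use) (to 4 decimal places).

For the numerator, keep only poppy-seed meal=true terms: 0.29×0.114 = 0.033060
Normalizer over all consistent configurations: 0.61×0.886 + 0.29×0.114 = 0.573520
Posterior = 0.033060 / 0.573520 ≈ 0.0576

P(poppy-seed meal | ¬positive screen, actual drug use) ≈ 0.0576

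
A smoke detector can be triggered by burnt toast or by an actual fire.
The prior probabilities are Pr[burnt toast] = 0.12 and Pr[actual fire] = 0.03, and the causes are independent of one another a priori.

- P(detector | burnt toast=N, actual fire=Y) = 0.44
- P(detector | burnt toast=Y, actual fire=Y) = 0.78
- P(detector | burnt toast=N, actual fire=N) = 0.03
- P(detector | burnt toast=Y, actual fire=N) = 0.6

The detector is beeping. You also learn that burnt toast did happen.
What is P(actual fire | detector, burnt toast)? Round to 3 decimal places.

P(actual fire | detector, burnt toast) ≈ 0.039

Sum P(detector|·) weighted by the priors over both values of actual fire:
  P(detector | burnt toast) = 0.6*0.97 + 0.78*0.03
        = 0.582000 + 0.023400 = 0.605400
Configurations with actual fire contribute 0.023400, so
  P(actual fire | detector, burnt toast) = 0.023400 / 0.605400 ≈ 0.039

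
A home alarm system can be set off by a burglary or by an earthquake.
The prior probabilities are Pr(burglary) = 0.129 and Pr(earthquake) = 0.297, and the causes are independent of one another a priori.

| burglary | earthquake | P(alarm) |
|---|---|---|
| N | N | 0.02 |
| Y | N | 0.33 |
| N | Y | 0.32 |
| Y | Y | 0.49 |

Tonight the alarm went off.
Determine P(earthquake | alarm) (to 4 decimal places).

P(earthquake | alarm) ≈ 0.7066

By total probability over the 4 (burglary, earthquake) configurations:
  P(alarm) = 0.02×0.871×0.703 + 0.32×0.871×0.297 + 0.33×0.129×0.703 + 0.49×0.129×0.297
        = 0.012246 + 0.082780 + 0.029927 + 0.018773 = 0.143726
The terms with earthquake present sum to 0.101553, so
  P(earthquake | alarm) = 0.101553 / 0.143726 ≈ 0.7066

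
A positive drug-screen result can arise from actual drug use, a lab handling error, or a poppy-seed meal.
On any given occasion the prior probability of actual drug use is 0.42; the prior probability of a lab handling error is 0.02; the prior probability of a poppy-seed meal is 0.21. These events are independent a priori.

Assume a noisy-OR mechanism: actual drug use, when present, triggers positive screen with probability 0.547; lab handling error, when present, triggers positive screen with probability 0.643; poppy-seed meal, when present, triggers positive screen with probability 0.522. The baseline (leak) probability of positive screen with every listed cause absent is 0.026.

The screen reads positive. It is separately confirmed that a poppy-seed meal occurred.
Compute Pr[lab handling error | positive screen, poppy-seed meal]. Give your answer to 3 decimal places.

Pr[lab handling error | positive screen, poppy-seed meal] ≈ 0.027

Under noisy-OR, P(positive screen | causes) = 1 − (1−0.026)·∏(1−qᵢ) over the active causes.
For the numerator, keep only lab handling error=true terms: 0.009672 + 0.007768 = 0.017440
Denominator P(positive screen | poppy-seed meal): 0.534428·0.58·0.98 + 0.833791·0.58·0.02 + 0.789096·0.42·0.98 + 0.924707·0.42·0.02 = 0.646001
P(lab handling error | positive screen, poppy-seed meal) = 0.017440/0.646001 ≈ 0.027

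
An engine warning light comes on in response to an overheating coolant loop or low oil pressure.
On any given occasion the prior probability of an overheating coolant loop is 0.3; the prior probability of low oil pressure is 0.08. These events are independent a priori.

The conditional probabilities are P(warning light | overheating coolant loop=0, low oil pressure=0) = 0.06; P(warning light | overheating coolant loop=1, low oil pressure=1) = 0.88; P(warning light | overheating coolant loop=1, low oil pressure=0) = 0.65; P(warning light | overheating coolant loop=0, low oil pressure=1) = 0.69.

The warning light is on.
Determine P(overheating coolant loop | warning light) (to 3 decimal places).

P(overheating coolant loop | warning light) ≈ 0.722

Weight on overheating coolant loop=true, given the evidence: 0.179400 + 0.021120 = 0.200520
The normalizing constant is 0.06*0.7*0.92 + 0.69*0.7*0.08 + 0.65*0.3*0.92 + 0.88*0.3*0.08 = 0.277800
Posterior = 0.200520 / 0.277800 ≈ 0.722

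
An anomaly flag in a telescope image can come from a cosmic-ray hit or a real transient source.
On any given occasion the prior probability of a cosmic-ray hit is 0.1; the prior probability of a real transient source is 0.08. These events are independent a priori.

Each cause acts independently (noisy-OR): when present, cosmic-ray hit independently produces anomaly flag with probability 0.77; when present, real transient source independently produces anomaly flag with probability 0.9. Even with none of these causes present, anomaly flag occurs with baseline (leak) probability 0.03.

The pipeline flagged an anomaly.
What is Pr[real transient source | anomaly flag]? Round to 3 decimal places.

Under noisy-OR, P(anomaly flag | causes) = 1 − (1−0.03)·∏(1−qᵢ) over the active causes.
Sum P(anomaly flag|·) weighted by the priors over the 4 (cosmic-ray hit, real transient source) configurations:
  P(anomaly flag) = 0.03×0.9×0.92 + 0.903×0.9×0.08 + 0.7769×0.1×0.92 + 0.97769×0.1×0.08
        = 0.024840 + 0.065016 + 0.071475 + 0.007822 = 0.169153
Configurations with real transient source contribute 0.072838, so
  P(real transient source | anomaly flag) = 0.072838 / 0.169153 ≈ 0.431

Pr[real transient source | anomaly flag] ≈ 0.431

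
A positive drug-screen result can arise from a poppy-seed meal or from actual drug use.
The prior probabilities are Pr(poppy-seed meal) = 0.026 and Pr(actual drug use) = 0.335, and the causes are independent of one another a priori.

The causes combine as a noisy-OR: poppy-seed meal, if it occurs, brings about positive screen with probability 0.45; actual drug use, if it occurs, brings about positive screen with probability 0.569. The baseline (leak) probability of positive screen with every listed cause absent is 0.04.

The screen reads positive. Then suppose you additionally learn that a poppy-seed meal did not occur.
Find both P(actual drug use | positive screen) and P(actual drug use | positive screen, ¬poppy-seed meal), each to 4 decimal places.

P(actual drug use | positive screen) ≈ 0.8532; P(actual drug use | positive screen, ¬poppy-seed meal) ≈ 0.8807

Under noisy-OR, P(positive screen | causes) = 1 − (1−0.04)·∏(1−qᵢ) over the active causes.
Numerator (weight on configurations with actual drug use): 0.191284 + 0.006728 = 0.198012
The normalizing constant is 0.04·0.974·0.665 + 0.58624·0.974·0.335 + 0.472·0.026·0.665 + 0.772432·0.026·0.335 = 0.232081
P(actual drug use | positive screen) = 0.198012/0.232081 ≈ 0.8532

With the extra evidence:
Sum P(positive screen|·) weighted by the priors over both values of actual drug use:
  P(positive screen | ¬poppy-seed meal) = 0.04·0.665 + 0.58624·0.335
        = 0.026600 + 0.196390 = 0.222990
The terms with actual drug use present sum to 0.196390, so
  P(actual drug use | positive screen, ¬poppy-seed meal) = 0.196390 / 0.222990 ≈ 0.8807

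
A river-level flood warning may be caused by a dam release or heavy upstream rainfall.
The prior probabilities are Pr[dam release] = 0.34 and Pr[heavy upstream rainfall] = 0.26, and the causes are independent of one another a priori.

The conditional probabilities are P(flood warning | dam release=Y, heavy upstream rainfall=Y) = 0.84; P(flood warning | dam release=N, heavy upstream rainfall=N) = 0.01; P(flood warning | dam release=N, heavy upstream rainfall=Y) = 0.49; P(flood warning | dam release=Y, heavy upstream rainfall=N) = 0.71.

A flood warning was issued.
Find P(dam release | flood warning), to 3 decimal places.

P(dam release | flood warning) ≈ 0.740

P(flood warning) = 0.01×0.66×0.74 + 0.49×0.66×0.26 + 0.71×0.34×0.74 + 0.84×0.34×0.26 = 0.004884 + 0.084084 + 0.178636 + 0.074256 = 0.341860
The dam release-present share is 0.178636 + 0.074256 = 0.252892.
Hence the posterior is 0.252892/0.341860 ≈ 0.740.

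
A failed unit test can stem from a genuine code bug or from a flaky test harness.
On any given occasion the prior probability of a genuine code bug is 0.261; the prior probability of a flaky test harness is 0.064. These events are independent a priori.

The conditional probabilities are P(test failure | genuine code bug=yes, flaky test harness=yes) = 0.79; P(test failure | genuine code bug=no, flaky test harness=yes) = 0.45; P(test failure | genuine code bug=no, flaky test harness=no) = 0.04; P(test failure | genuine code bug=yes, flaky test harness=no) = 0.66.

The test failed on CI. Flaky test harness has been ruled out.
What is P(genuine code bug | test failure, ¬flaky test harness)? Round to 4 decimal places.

P(test failure | ¬flaky test harness) = 0.04*0.739 + 0.66*0.261 = 0.029560 + 0.172260 = 0.201820
Of this, 0.172260 comes from 0.66*0.261 (the genuine code bug=true cases).
P(genuine code bug | test failure, ¬flaky test harness) = 0.172260 / 0.201820 ≈ 0.8535

P(genuine code bug | test failure, ¬flaky test harness) ≈ 0.8535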